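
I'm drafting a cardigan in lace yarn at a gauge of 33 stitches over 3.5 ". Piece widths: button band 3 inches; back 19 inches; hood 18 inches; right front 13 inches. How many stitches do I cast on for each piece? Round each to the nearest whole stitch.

Rate = 33/3.5 = 9.429 sts per in.
button band: 3 × 9.429 = 28.29 → 28.
back: 19 × 9.429 = 179.14 → 179.
hood: 18 × 9.429 = 169.71 → 170.
right front: 13 × 9.429 = 122.57 → 123.

button band 28; back 179; hood 170; right front 123.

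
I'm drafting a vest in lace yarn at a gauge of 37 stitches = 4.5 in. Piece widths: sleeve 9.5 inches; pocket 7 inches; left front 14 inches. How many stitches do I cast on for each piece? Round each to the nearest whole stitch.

Rate = 37/4.5 = 8.222 sts per in.
sleeve: 9.5 × 8.222 = 78.11 → 78.
pocket: 7 × 8.222 = 57.56 → 58.
left front: 14 × 8.222 = 115.11 → 115.

sleeve 78; pocket 58; left front 115.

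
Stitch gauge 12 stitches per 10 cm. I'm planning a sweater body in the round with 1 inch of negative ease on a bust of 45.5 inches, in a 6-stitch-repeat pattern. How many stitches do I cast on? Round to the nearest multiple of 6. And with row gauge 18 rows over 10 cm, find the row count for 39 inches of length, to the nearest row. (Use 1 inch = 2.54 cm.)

Cast on 138 stitches; work 178 rows.

Finished = 45.5 − 1 = 44.5 inches.
44.5 inches × 2.54 = 113.03 cm.
12/10 = 1.2 sts per cm; 113.03 × 1.2 = 135.64 sts.
Nearest multiple of 6 → 138.
39 inches = 99.06 cm; × 1.8 = 178.31 → 178 rows.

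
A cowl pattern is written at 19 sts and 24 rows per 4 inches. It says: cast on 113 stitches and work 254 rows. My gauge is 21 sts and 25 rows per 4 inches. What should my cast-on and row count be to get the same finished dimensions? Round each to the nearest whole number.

Stitches: 113 × 21/19 = 124.89 → 125.
Rows: 254 × 25/24 = 264.58 → 265.

Cast on 125 stitches; work 265 rows.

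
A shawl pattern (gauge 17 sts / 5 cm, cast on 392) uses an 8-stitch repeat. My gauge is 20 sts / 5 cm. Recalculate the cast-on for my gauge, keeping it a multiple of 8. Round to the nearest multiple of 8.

464 stitches.

392 × 20 / 17 = 461.18.
Nearest multiple of 8: 464.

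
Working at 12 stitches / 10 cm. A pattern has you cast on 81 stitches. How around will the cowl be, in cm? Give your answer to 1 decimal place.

67.5 cm.

12 stitches / 10 cm = 1.2 stitches per cm.
81 / 1.2 = 67.50 cm.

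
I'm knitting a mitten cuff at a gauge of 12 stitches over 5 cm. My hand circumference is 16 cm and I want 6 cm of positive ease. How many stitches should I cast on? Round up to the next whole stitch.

Finished = 16 + 6 = 22 cm.
12 / 5 = 2.4 sts per cm.
22.00 × 2.4 = 52.80 sts.
→ 53 sts.

CO 53 sts.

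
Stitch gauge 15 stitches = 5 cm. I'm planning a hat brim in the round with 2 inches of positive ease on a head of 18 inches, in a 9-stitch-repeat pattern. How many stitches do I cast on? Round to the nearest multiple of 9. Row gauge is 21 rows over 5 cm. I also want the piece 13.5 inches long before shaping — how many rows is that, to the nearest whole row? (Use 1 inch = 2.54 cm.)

Cast on 153 stitches; work 144 rows.

Finished = 18 + 2 = 20 inches.
20 inches × 2.54 = 50.80 cm.
15/5 = 3 sts per cm; 50.80 × 3 = 152.40 sts.
Nearest multiple of 9 → 153.
13.5 inches = 34.29 cm; × 4.2 = 144.02 → 144 rows.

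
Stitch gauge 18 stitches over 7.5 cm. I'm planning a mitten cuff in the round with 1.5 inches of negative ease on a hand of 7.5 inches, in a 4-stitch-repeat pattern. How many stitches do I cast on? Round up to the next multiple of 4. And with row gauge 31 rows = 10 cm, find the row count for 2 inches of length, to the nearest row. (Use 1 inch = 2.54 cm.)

Cast on 40 stitches; work 16 rows.

Finished = 7.5 − 1.5 = 6 inches.
6 inches × 2.54 = 15.24 cm.
18/7.5 = 2.4 sts per cm; 15.24 × 2.4 = 36.58 sts.
Next multiple of 4 → 40.
2 inches = 5.08 cm; × 3.1 = 15.75 → 16 rows.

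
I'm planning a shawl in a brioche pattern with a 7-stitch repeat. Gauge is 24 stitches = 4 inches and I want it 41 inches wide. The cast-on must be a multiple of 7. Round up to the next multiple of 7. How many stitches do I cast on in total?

252 stitches.

24 / 4 = 6 sts per inch.
41 × 6 = 246.00 sts.
Next multiple of 7: 252.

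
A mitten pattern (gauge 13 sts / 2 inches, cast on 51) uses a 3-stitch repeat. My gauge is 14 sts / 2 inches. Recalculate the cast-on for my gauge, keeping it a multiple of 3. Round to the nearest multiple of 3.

CO 54 sts.

51 × 14 / 13 = 54.92.
Nearest multiple of 3: 54.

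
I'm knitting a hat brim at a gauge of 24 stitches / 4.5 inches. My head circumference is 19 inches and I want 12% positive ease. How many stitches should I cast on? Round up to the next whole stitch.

Cast on 114 stitches.

Finished = 19 × 1.12 = 21.28 in.
24 / 4.5 = 5.333 sts per inch.
21.28 × 5.333 = 113.49 sts.
→ 114 sts.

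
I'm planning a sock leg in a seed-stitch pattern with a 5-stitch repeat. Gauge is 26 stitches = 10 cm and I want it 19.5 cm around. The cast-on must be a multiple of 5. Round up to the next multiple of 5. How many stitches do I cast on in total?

CO 55 sts.

26 / 10 = 2.6 sts per cm.
19.5 × 2.6 = 50.70 sts.
Next multiple of 5: 55.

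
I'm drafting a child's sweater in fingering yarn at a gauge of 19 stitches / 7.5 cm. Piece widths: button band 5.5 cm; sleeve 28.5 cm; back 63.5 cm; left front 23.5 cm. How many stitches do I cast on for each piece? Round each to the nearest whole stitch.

button band 14; sleeve 72; back 161; left front 60.

Rate = 19/7.5 = 2.533 sts per cm.
button band: 5.5 × 2.533 = 13.93 → 14.
sleeve: 28.5 × 2.533 = 72.20 → 72.
back: 63.5 × 2.533 = 160.87 → 161.
left front: 23.5 × 2.533 = 59.53 → 60.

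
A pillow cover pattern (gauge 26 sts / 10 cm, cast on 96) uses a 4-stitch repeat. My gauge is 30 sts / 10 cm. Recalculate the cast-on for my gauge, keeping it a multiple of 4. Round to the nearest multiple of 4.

Cast on 112 stitches.

96 × 30 / 26 = 110.77.
Nearest multiple of 4: 112.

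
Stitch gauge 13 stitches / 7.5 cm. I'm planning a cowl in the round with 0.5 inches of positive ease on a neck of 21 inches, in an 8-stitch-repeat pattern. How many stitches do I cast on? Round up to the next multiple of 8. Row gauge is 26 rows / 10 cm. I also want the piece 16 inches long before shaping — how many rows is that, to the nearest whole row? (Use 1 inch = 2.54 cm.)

Finished = 21 + 0.5 = 21.5 inches.
21.5 inches × 2.54 = 54.61 cm.
13/7.5 = 1.733 sts per cm; 54.61 × 1.733 = 94.66 sts.
Next multiple of 8 → 96.
16 inches = 40.64 cm; × 2.6 = 105.66 → 106 rows.

Cast on 96 stitches; work 106 rows.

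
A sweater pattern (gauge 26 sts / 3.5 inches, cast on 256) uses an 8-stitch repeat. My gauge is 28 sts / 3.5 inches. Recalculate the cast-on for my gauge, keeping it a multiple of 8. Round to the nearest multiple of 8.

272 stitches.

256 × 28 / 26 = 275.69.
Nearest multiple of 8: 272.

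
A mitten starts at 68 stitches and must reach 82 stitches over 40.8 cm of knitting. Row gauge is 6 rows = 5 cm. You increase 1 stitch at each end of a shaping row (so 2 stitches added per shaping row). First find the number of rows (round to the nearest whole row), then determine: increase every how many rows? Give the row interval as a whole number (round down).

Rows = 40.8 × 1.2 = 49.0 → 49 rows.
Stitches to add: 14 → 7 shaping rows (at 2 st each).
49 / 7 = 7.00 → every 7 rows.

Increase every 7th row.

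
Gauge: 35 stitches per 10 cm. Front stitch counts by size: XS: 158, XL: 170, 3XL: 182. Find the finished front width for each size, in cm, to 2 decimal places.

XS 45.14 cm; XL 48.57 cm; 3XL 52.00 cm.

35/10 = 3.5 sts per cm.
XS: 158 / 3.5 = 45.143 → 45.14 cm.
XL: 170 / 3.5 = 48.571 → 48.57 cm.
3XL: 182 / 3.5 = 52.000 → 52.00 cm.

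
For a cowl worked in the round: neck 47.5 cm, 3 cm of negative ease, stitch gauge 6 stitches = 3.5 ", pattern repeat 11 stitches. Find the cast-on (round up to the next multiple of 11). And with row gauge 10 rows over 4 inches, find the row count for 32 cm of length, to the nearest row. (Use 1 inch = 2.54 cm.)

Cast on 33 stitches; work 31 rows.

Finished = 47.5 − 3 = 44.5 cm.
44.5 cm × 1/2.54 = 17.52 inches.
6/3.5 = 1.714 sts per in; 17.52 × 1.714 = 30.03 sts.
Next multiple of 11 → 33.
32 cm = 12.60 inches; × 2.5 = 31.50 → 31 rows.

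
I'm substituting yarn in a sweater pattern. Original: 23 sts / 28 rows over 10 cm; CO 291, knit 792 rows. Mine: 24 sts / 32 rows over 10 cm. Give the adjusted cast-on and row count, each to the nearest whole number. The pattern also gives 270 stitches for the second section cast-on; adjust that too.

Cast on 304 stitches; work 905 rows; second section cast-on 282 stitches.

Stitches: 291 × 24/23 = 303.65 → 304.
Rows: 792 × 32/28 = 905.14 → 905.
second section cast-on: 270 × 24/23 = 281.74 → 282.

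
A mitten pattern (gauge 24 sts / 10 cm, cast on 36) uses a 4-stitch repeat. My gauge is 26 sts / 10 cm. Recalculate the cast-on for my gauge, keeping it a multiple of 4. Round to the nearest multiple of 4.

36 × 26 / 24 = 39.00.
Nearest multiple of 4: 40.

CO 40 sts.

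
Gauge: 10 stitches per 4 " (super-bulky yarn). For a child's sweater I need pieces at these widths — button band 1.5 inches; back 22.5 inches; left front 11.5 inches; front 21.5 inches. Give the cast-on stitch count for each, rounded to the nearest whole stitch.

button band 4; back 56; left front 29; front 54.

Rate = 10/4 = 2.5 sts per in.
button band: 1.5 × 2.5 = 3.75 → 4.
back: 22.5 × 2.5 = 56.25 → 56.
left front: 11.5 × 2.5 = 28.75 → 29.
front: 21.5 × 2.5 = 53.75 → 54.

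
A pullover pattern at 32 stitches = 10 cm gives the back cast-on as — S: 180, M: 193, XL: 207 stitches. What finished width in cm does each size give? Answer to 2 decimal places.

32/10 = 3.2 sts per cm.
S: 180 / 3.2 = 56.250 → 56.25 cm.
M: 193 / 3.2 = 60.312 → 60.31 cm.
XL: 207 / 3.2 = 64.688 → 64.69 cm.

S 56.25 cm; M 60.31 cm; XL 64.69 cm.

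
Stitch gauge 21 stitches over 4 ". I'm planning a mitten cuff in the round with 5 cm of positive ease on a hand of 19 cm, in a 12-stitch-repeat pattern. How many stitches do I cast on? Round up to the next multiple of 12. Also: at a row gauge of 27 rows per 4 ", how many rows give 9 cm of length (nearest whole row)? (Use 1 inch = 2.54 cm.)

Cast on 60 stitches; work 24 rows.

Finished = 19 + 5 = 24 cm.
24 cm × 1/2.54 = 9.45 inches.
21/4 = 5.25 sts per in; 9.45 × 5.25 = 49.61 sts.
Next multiple of 12 → 60.
9 cm = 3.54 inches; × 6.75 = 23.92 → 24 rows.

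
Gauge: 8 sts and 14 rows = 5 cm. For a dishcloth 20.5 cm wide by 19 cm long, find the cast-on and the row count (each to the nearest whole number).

Stitch gauge = 8/5 = 1.6 sts/cm; 20.5 × 1.6 = 32.80 → 33 sts.
Row gauge = 14/5 = 2.8 rows/cm; 19 × 2.8 = 53.20 → 53 rows.

Cast on 33 stitches and work 53 rows.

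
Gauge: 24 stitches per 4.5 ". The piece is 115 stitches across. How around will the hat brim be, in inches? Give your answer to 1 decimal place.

21.6 inches.

24 stitches / 4.5 inch = 5.333 stitches per inch.
115 / 5.333 = 21.56 inches.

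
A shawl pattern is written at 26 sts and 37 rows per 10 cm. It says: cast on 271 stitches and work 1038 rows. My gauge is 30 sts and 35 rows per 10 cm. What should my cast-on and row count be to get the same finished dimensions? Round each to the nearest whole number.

Stitches: 271 × 30/26 = 312.69 → 313.
Rows: 1038 × 35/37 = 981.89 → 982.

Cast on 313 stitches; work 982 rows.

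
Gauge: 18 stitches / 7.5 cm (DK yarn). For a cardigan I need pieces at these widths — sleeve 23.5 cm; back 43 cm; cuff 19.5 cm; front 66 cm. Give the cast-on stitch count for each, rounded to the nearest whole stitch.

Rate = 18/7.5 = 2.4 sts per cm.
sleeve: 23.5 × 2.4 = 56.40 → 56.
back: 43 × 2.4 = 103.20 → 103.
cuff: 19.5 × 2.4 = 46.80 → 47.
front: 66 × 2.4 = 158.40 → 158.

sleeve 56; back 103; cuff 47; front 158.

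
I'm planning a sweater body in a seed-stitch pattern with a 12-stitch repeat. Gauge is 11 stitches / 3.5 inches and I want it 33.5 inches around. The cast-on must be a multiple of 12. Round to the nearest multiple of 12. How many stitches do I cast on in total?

11 / 3.5 = 3.143 sts per inch.
33.5 × 3.143 = 105.29 sts.
Nearest multiple of 12: 108.

108 stitches.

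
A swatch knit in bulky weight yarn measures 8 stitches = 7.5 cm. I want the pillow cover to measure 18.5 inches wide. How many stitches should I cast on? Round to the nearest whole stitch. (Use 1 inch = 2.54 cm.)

18.5 in = 46.99 cm.
8 stitches / 7.5 cm = 1.067 stitches per cm.
46.99 × 1.067 = 50.12 stitches.
Round to nearest → 50.

50 stitches.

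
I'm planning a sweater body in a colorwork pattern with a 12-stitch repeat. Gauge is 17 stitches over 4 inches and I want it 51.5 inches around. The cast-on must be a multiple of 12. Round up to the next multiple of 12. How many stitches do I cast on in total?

17 / 4 = 4.25 sts per inch.
51.5 × 4.25 = 218.88 sts.
Next multiple of 12: 228.

CO 228 sts.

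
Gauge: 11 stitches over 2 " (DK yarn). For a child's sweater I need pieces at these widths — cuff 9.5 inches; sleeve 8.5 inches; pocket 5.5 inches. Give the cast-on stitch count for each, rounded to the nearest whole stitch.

Rate = 11/2 = 5.5 sts per in.
cuff: 9.5 × 5.5 = 52.25 → 52.
sleeve: 8.5 × 5.5 = 46.75 → 47.
pocket: 5.5 × 5.5 = 30.25 → 30.

cuff 52; sleeve 47; pocket 30.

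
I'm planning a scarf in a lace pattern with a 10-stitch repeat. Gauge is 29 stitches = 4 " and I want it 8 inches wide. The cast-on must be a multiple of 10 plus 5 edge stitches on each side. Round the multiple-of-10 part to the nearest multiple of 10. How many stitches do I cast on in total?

29 / 4 = 7.25 sts per inch.
8 × 7.25 = 58.00 sts.
Less 10 edge sts → 48.00 for the repeat.
Nearest multiple of 10: 50.
Add back 10 edge sts → 60.

Cast on 60 stitches.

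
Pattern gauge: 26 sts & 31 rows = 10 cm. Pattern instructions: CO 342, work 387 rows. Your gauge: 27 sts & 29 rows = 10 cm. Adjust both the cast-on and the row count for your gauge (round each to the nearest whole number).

Stitches: 342 × 27/26 = 355.15 → 355.
Rows: 387 × 29/31 = 362.03 → 362.

Cast on 355 stitches; work 362 rows.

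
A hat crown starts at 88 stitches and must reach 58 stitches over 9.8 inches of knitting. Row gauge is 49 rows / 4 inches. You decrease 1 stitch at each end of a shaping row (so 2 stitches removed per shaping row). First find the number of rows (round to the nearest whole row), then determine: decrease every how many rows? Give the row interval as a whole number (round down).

Decrease every 8th row.

Rows = 9.8 × 12.25 = 120.1 → 120 rows.
Stitches to remove: 30 → 15 shaping rows (at 2 st each).
120 / 15 = 8.00 → every 8 rows.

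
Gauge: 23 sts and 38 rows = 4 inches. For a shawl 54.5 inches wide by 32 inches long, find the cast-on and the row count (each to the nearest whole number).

Cast on 313 stitches and work 304 rows.

Stitch gauge = 23/4 = 5.75 sts/in; 54.5 × 5.75 = 313.38 → 313 sts.
Row gauge = 38/4 = 9.5 rows/in; 32 × 9.5 = 304.00 → 304 rows.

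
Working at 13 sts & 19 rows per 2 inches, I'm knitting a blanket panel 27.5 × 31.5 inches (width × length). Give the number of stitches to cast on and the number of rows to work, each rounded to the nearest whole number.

Stitch gauge = 13/2 = 6.5 sts/in; 27.5 × 6.5 = 178.75 → 179 sts.
Row gauge = 19/2 = 9.5 rows/in; 31.5 × 9.5 = 299.25 → 299 rows.

Cast on 179 stitches and work 299 rows.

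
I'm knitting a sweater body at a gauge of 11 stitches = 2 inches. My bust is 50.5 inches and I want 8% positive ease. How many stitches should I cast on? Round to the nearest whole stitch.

Finished = 50.5 × 1.08 = 54.54 in.
11 / 2 = 5.5 sts per inch.
54.54 × 5.5 = 299.97 sts.
→ 300 sts.

CO 300 sts.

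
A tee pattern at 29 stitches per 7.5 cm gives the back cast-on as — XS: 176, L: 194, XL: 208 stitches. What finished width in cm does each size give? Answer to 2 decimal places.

29/7.5 = 3.867 sts per cm.
XS: 176 / 3.867 = 45.517 → 45.52 cm.
L: 194 / 3.867 = 50.172 → 50.17 cm.
XL: 208 / 3.867 = 53.793 → 53.79 cm.

XS 45.52 cm; L 50.17 cm; XL 53.79 cm.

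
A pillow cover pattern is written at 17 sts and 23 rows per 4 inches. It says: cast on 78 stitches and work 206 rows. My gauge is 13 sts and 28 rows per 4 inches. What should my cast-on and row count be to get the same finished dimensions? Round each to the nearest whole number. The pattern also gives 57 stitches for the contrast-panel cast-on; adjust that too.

Cast on 60 stitches; work 251 rows; contrast-panel cast-on 44 stitches.

Stitches: 78 × 13/17 = 59.65 → 60.
Rows: 206 × 28/23 = 250.78 → 251.
contrast-panel cast-on: 57 × 13/17 = 43.59 → 44.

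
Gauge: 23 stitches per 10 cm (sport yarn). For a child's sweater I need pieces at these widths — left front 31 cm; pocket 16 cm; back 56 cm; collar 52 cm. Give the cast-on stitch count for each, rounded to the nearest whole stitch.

Rate = 23/10 = 2.3 sts per cm.
left front: 31 × 2.3 = 71.30 → 71.
pocket: 16 × 2.3 = 36.80 → 37.
back: 56 × 2.3 = 128.80 → 129.
collar: 52 × 2.3 = 119.60 → 120.

left front 71; pocket 37; back 129; collar 120.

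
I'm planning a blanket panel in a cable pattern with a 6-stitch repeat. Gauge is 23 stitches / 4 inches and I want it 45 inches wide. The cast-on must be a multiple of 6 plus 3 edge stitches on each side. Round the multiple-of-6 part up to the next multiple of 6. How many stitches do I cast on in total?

CO 264 sts.

23 / 4 = 5.75 sts per inch.
45 × 5.75 = 258.75 sts.
Less 6 edge sts → 252.75 for the repeat.
Next multiple of 6: 258.
Add back 6 edge sts → 264.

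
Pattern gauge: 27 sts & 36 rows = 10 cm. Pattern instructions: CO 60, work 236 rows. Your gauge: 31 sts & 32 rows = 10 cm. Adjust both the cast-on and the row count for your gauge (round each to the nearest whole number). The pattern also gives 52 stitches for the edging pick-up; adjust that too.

Stitches: 60 × 31/27 = 68.89 → 69.
Rows: 236 × 32/36 = 209.78 → 210.
edging pick-up: 52 × 31/27 = 59.70 → 60.

Cast on 69 stitches; work 210 rows; edging pick-up 60 stitches.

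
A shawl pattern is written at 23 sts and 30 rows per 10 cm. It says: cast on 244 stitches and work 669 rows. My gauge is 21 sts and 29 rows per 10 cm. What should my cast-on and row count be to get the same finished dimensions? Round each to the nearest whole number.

Cast on 223 stitches; work 647 rows.

Stitches: 244 × 21/23 = 222.78 → 223.
Rows: 669 × 29/30 = 646.70 → 647.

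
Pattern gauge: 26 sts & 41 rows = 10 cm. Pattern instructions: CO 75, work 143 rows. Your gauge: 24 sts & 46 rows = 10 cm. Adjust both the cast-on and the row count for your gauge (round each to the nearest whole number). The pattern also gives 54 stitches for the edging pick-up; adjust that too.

Cast on 69 stitches; work 160 rows; edging pick-up 50 stitches.

Stitches: 75 × 24/26 = 69.23 → 69.
Rows: 143 × 46/41 = 160.44 → 160.
edging pick-up: 54 × 24/26 = 49.85 → 50.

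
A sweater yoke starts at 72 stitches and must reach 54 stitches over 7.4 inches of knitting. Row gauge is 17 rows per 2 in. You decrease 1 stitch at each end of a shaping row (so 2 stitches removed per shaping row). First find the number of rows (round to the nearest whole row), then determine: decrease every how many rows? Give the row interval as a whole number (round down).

Rows = 7.4 × 8.5 = 62.9 → 63 rows.
Stitches to remove: 18 → 9 shaping rows (at 2 st each).
63 / 9 = 7.00 → every 7 rows.

Decrease every 7th row.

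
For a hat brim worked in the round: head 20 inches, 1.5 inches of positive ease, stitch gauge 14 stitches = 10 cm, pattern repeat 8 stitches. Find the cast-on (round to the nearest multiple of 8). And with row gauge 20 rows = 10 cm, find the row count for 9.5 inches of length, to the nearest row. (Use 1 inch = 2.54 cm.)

Finished = 20 + 1.5 = 21.5 inches.
21.5 inches × 2.54 = 54.61 cm.
14/10 = 1.4 sts per cm; 54.61 × 1.4 = 76.45 sts.
Nearest multiple of 8 → 80.
9.5 inches = 24.13 cm; × 2 = 48.26 → 48 rows.

Cast on 80 stitches; work 48 rows.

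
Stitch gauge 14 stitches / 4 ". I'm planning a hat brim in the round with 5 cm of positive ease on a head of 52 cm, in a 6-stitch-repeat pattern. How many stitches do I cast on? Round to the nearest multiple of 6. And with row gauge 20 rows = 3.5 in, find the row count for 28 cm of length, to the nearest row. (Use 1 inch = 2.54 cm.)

Cast on 78 stitches; work 63 rows.

Finished = 52 + 5 = 57 cm.
57 cm × 1/2.54 = 22.44 inches.
14/4 = 3.5 sts per in; 22.44 × 3.5 = 78.54 sts.
Nearest multiple of 6 → 78.
28 cm = 11.02 inches; × 5.714 = 62.99 → 63 rows.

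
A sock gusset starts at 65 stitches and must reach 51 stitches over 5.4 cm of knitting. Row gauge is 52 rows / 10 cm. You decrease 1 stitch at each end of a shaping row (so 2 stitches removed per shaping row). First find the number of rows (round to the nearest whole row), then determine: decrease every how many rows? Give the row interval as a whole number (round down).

Rows = 5.4 × 5.2 = 28.1 → 28 rows.
Stitches to remove: 14 → 7 shaping rows (at 2 st each).
28 / 7 = 4.00 → every 4 rows.

Decrease every 4th row.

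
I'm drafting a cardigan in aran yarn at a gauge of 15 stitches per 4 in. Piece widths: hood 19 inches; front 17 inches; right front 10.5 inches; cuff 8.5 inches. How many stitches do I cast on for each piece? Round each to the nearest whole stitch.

hood 71; front 64; right front 39; cuff 32.

Rate = 15/4 = 3.75 sts per in.
hood: 19 × 3.75 = 71.25 → 71.
front: 17 × 3.75 = 63.75 → 64.
right front: 10.5 × 3.75 = 39.38 → 39.
cuff: 8.5 × 3.75 = 31.88 → 32.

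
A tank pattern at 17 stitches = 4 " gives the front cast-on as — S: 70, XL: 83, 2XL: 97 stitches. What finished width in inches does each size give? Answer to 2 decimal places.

S 16.47 inches; XL 19.53 inches; 2XL 22.82 inches.

17/4 = 4.25 sts per in.
S: 70 / 4.25 = 16.471 → 16.47 in.
XL: 83 / 4.25 = 19.529 → 19.53 in.
2XL: 97 / 4.25 = 22.824 → 22.82 in.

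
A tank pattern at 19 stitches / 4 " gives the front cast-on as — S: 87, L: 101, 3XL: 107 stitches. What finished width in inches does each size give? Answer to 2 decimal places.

19/4 = 4.75 sts per in.
S: 87 / 4.75 = 18.316 → 18.32 in.
L: 101 / 4.75 = 21.263 → 21.26 in.
3XL: 107 / 4.75 = 22.526 → 22.53 in.

S 18.32 inches; L 21.26 inches; 3XL 22.53 inches.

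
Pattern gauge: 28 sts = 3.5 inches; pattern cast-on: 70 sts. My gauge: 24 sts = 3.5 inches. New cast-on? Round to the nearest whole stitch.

Scale factor = 24 / 28 = 0.857.
70 × 24 / 28 = 60.00 sts.

60 stitches.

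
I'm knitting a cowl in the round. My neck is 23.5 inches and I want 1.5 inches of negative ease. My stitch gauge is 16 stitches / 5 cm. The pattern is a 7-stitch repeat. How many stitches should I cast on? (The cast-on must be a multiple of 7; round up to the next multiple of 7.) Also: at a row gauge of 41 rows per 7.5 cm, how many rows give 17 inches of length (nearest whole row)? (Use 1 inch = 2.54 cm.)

Cast on 182 stitches; work 236 rows.

Finished = 23.5 − 1.5 = 22 inches.
22 inches × 2.54 = 55.88 cm.
16/5 = 3.2 sts per cm; 55.88 × 3.2 = 178.82 sts.
Next multiple of 7 → 182.
17 inches = 43.18 cm; × 5.467 = 236.05 → 236 rows.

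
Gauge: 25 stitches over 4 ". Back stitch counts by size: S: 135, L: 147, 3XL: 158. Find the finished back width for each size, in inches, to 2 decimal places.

25/4 = 6.25 sts per in.
S: 135 / 6.25 = 21.600 → 21.60 in.
L: 147 / 6.25 = 23.520 → 23.52 in.
3XL: 158 / 6.25 = 25.280 → 25.28 in.

S 21.60 inches; L 23.52 inches; 3XL 25.28 inches.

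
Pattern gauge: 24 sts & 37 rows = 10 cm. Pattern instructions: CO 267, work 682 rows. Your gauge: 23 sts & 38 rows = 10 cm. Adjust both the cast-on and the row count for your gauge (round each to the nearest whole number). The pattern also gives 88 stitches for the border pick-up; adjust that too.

Cast on 256 stitches; work 700 rows; border pick-up 84 stitches.

Stitches: 267 × 23/24 = 255.88 → 256.
Rows: 682 × 38/37 = 700.43 → 700.
border pick-up: 88 × 23/24 = 84.33 → 84.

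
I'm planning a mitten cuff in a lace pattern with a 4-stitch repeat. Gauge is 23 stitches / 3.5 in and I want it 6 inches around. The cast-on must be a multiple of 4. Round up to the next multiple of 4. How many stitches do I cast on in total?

23 / 3.5 = 6.571 sts per inch.
6 × 6.571 = 39.43 sts.
Next multiple of 4: 40.

CO 40 sts.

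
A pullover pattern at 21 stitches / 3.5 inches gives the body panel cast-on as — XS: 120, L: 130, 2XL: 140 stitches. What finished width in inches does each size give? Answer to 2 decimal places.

21/3.5 = 6 sts per in.
XS: 120 / 6 = 20.000 → 20.00 in.
L: 130 / 6 = 21.667 → 21.67 in.
2XL: 140 / 6 = 23.333 → 23.33 in.

XS 20.00 inches; L 21.67 inches; 2XL 23.33 inches.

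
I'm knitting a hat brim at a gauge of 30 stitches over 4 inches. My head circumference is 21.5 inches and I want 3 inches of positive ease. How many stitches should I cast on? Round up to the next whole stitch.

Finished = 21.5 + 3 = 24.5 in.
30 / 4 = 7.5 sts per inch.
24.50 × 7.5 = 183.75 sts.
→ 184 sts.

Cast on 184 stitches.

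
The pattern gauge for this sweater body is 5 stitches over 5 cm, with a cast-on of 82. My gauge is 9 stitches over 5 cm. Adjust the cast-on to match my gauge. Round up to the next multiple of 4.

148 stitches.

Scale factor = 9 / 5 = 1.800.
82 × 9 / 5 = 147.60 sts.
→ 148 sts.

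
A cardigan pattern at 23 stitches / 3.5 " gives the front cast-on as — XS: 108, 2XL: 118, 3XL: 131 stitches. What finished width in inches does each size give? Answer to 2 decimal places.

XS 16.43 inches; 2XL 17.96 inches; 3XL 19.93 inches.

23/3.5 = 6.571 sts per in.
XS: 108 / 6.571 = 16.435 → 16.43 in.
2XL: 118 / 6.571 = 17.957 → 17.96 in.
3XL: 131 / 6.571 = 19.935 → 19.93 in.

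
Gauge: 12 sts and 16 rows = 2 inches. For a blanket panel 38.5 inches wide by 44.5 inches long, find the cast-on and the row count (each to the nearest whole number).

Stitch gauge = 12/2 = 6 sts/in; 38.5 × 6 = 231.00 → 231 sts.
Row gauge = 16/2 = 8 rows/in; 44.5 × 8 = 356.00 → 356 rows.

Cast on 231 stitches and work 356 rows.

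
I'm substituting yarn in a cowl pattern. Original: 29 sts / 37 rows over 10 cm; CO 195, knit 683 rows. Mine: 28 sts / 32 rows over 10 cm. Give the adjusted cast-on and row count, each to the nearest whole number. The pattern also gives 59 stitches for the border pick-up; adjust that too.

Cast on 188 stitches; work 591 rows; border pick-up 57 stitches.

Stitches: 195 × 28/29 = 188.28 → 188.
Rows: 683 × 32/37 = 590.70 → 591.
border pick-up: 59 × 28/29 = 56.97 → 57.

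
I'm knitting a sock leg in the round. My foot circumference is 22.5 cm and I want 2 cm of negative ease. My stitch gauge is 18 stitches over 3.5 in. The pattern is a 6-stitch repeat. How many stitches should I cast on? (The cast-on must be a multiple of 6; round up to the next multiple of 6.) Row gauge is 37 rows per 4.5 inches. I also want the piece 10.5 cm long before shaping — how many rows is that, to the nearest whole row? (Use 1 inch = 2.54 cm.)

Finished = 22.5 − 2 = 20.5 cm.
20.5 cm × 1/2.54 = 8.07 inches.
18/3.5 = 5.143 sts per in; 8.07 × 5.143 = 41.51 sts.
Next multiple of 6 → 42.
10.5 cm = 4.13 inches; × 8.222 = 33.99 → 34 rows.

Cast on 42 stitches; work 34 rows.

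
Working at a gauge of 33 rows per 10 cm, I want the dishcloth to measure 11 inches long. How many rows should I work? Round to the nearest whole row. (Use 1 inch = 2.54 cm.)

92 rows.

11 in = 27.94 cm.
33 rows / 10 cm = 3.3 rows per cm.
27.94 × 3.3 = 92.20 rows.
Round to nearest → 92.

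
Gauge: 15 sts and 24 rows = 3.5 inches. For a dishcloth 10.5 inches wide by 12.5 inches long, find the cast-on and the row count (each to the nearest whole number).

Cast on 45 stitches and work 86 rows.

Stitch gauge = 15/3.5 = 4.286 sts/in; 10.5 × 4.286 = 45.00 → 45 sts.
Row gauge = 24/3.5 = 6.857 rows/in; 12.5 × 6.857 = 85.71 → 86 rows.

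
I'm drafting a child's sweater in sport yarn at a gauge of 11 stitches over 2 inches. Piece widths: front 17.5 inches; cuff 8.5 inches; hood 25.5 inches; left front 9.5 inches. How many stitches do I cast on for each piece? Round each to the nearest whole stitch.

Rate = 11/2 = 5.5 sts per in.
front: 17.5 × 5.5 = 96.25 → 96.
cuff: 8.5 × 5.5 = 46.75 → 47.
hood: 25.5 × 5.5 = 140.25 → 140.
left front: 9.5 × 5.5 = 52.25 → 52.

front 96; cuff 47; hood 140; left front 52.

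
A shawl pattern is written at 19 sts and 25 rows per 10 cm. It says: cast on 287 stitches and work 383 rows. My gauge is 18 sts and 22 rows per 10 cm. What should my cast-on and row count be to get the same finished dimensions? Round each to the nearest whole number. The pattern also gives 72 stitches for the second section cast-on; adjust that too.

Stitches: 287 × 18/19 = 271.89 → 272.
Rows: 383 × 22/25 = 337.04 → 337.
second section cast-on: 72 × 18/19 = 68.21 → 68.

Cast on 272 stitches; work 337 rows; second section cast-on 68 stitches.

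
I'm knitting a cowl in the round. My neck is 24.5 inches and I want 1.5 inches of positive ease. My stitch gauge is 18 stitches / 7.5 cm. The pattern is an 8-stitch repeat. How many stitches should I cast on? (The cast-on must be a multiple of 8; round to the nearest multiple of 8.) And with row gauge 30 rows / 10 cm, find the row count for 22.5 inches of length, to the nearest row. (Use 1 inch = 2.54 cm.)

Finished = 24.5 + 1.5 = 26 inches.
26 inches × 2.54 = 66.04 cm.
18/7.5 = 2.4 sts per cm; 66.04 × 2.4 = 158.50 sts.
Nearest multiple of 8 → 160.
22.5 inches = 57.15 cm; × 3 = 171.45 → 171 rows.

Cast on 160 stitches; work 171 rows.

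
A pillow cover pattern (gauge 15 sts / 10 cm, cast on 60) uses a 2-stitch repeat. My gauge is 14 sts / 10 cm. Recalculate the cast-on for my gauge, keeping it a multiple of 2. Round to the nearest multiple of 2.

60 × 14 / 15 = 56.00.
Nearest multiple of 2: 56.

56 stitches.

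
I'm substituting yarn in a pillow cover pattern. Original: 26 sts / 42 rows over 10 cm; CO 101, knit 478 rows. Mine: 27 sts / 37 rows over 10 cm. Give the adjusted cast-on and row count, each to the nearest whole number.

Cast on 105 stitches; work 421 rows.

Stitches: 101 × 27/26 = 104.88 → 105.
Rows: 478 × 37/42 = 421.10 → 421.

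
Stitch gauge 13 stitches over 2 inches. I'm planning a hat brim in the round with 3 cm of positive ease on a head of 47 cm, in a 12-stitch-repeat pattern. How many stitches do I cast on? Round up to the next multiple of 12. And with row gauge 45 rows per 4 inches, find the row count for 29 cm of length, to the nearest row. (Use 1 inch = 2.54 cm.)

Finished = 47 + 3 = 50 cm.
50 cm × 1/2.54 = 19.69 inches.
13/2 = 6.5 sts per in; 19.69 × 6.5 = 127.95 sts.
Next multiple of 12 → 132.
29 cm = 11.42 inches; × 11.25 = 128.44 → 128 rows.

Cast on 132 stitches; work 128 rows.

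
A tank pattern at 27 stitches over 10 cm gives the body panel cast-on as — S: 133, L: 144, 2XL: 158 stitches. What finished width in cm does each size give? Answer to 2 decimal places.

S 49.26 cm; L 53.33 cm; 2XL 58.52 cm.

27/10 = 2.7 sts per cm.
S: 133 / 2.7 = 49.259 → 49.26 cm.
L: 144 / 2.7 = 53.333 → 53.33 cm.
2XL: 158 / 2.7 = 58.519 → 58.52 cm.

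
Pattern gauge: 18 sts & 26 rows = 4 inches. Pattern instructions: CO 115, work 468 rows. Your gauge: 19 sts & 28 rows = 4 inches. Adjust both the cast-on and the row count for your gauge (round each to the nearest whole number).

Cast on 121 stitches; work 504 rows.

Stitches: 115 × 19/18 = 121.39 → 121.
Rows: 468 × 28/26 = 504.00 → 504.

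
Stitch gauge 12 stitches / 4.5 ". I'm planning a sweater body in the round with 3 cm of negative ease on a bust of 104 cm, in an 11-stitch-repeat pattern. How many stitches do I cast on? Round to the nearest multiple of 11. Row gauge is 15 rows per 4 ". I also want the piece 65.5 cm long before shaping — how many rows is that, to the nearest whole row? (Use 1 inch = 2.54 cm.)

Cast on 110 stitches; work 97 rows.

Finished = 104 − 3 = 101 cm.
101 cm × 1/2.54 = 39.76 inches.
12/4.5 = 2.667 sts per in; 39.76 × 2.667 = 106.04 sts.
Nearest multiple of 11 → 110.
65.5 cm = 25.79 inches; × 3.75 = 96.70 → 97 rows.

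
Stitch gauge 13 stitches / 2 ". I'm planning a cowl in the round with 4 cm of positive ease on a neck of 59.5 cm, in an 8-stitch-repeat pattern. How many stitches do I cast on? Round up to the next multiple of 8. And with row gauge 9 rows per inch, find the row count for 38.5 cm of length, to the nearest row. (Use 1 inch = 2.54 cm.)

Cast on 168 stitches; work 136 rows.

Finished = 59.5 + 4 = 63.5 cm.
63.5 cm × 1/2.54 = 25.00 inches.
13/2 = 6.5 sts per in; 25.00 × 6.5 = 162.50 sts.
Next multiple of 8 → 168.
38.5 cm = 15.16 inches; × 9 = 136.42 → 136 rows.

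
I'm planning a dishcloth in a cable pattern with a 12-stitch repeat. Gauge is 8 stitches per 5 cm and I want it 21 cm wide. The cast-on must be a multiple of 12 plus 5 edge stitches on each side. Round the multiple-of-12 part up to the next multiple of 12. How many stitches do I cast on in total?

8 / 5 = 1.6 sts per cm.
21 × 1.6 = 33.60 sts.
Less 10 edge sts → 23.60 for the repeat.
Next multiple of 12: 24.
Add back 10 edge sts → 34.

Cast on 34 stitches.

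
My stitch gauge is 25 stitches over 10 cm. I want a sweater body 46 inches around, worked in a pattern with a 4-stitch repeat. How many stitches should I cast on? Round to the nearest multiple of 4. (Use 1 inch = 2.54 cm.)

46 in = 46 × 2.54 = 116.84 cm.
25 / 10 = 2.5 sts/cm.
116.84 × 2.5 = 292.10 sts.
→ 292.

292 stitches.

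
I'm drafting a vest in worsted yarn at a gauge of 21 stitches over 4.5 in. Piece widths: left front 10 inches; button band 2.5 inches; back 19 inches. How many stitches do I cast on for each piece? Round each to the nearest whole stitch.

left front 47; button band 12; back 89.

Rate = 21/4.5 = 4.667 sts per in.
left front: 10 × 4.667 = 46.67 → 47.
button band: 2.5 × 4.667 = 11.67 → 12.
back: 19 × 4.667 = 88.67 → 89.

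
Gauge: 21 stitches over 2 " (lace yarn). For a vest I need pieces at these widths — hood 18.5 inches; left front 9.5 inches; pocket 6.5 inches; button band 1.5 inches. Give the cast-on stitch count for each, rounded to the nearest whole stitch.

hood 194; left front 100; pocket 68; button band 16.

Rate = 21/2 = 10.5 sts per in.
hood: 18.5 × 10.5 = 194.25 → 194.
left front: 9.5 × 10.5 = 99.75 → 100.
pocket: 6.5 × 10.5 = 68.25 → 68.
button band: 1.5 × 10.5 = 15.75 → 16.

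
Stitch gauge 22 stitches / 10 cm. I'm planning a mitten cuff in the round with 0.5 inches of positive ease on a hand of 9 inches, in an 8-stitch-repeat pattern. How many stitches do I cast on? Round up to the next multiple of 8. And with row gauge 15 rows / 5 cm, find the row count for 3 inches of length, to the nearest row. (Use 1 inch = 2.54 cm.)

Cast on 56 stitches; work 23 rows.

Finished = 9 + 0.5 = 9.5 inches.
9.5 inches × 2.54 = 24.13 cm.
22/10 = 2.2 sts per cm; 24.13 × 2.2 = 53.09 sts.
Next multiple of 8 → 56.
3 inches = 7.62 cm; × 3 = 22.86 → 23 rows.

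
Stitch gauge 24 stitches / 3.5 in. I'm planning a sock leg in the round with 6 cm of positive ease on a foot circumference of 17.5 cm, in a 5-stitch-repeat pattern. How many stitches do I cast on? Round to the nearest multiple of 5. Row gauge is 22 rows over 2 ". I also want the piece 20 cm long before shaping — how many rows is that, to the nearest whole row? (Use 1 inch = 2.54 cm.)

Cast on 65 stitches; work 87 rows.

Finished = 17.5 + 6 = 23.5 cm.
23.5 cm × 1/2.54 = 9.25 inches.
24/3.5 = 6.857 sts per in; 9.25 × 6.857 = 63.44 sts.
Nearest multiple of 5 → 65.
20 cm = 7.87 inches; × 11 = 86.61 → 87 rows.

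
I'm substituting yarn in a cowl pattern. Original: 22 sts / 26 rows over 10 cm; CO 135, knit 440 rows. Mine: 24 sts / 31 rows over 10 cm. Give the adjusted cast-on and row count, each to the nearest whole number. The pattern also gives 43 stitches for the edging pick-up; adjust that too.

Cast on 147 stitches; work 525 rows; edging pick-up 47 stitches.

Stitches: 135 × 24/22 = 147.27 → 147.
Rows: 440 × 31/26 = 524.62 → 525.
edging pick-up: 43 × 24/22 = 46.91 → 47.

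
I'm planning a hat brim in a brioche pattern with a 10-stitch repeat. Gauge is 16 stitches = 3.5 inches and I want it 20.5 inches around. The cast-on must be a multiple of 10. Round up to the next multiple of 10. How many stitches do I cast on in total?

Cast on 100 stitches.

16 / 3.5 = 4.571 sts per inch.
20.5 × 4.571 = 93.71 sts.
Next multiple of 10: 100.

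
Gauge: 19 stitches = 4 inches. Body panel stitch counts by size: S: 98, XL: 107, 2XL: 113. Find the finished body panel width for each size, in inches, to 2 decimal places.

19/4 = 4.75 sts per in.
S: 98 / 4.75 = 20.632 → 20.63 in.
XL: 107 / 4.75 = 22.526 → 22.53 in.
2XL: 113 / 4.75 = 23.789 → 23.79 in.

S 20.63 inches; XL 22.53 inches; 2XL 23.79 inches.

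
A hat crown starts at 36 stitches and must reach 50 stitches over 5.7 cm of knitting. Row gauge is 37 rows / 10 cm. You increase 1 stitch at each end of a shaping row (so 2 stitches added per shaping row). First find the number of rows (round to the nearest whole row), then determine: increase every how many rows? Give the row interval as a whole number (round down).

Rows = 5.7 × 3.7 = 21.1 → 21 rows.
Stitches to add: 14 → 7 shaping rows (at 2 st each).
21 / 7 = 3.00 → every 3 rows.

Increase every 3rd row.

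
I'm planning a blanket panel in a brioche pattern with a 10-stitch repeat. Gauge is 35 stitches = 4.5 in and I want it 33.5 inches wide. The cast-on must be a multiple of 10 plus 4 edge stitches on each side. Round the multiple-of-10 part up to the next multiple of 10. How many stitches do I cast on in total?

35 / 4.5 = 7.778 sts per inch.
33.5 × 7.778 = 260.56 sts.
Less 8 edge sts → 252.56 for the repeat.
Next multiple of 10: 260.
Add back 8 edge sts → 268.

Cast on 268 stitches.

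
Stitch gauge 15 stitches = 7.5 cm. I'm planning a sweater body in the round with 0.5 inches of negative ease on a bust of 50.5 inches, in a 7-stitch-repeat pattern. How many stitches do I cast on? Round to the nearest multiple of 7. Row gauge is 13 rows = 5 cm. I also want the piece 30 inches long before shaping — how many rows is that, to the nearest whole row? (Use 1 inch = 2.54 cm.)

Cast on 252 stitches; work 198 rows.

Finished = 50.5 − 0.5 = 50 inches.
50 inches × 2.54 = 127.00 cm.
15/7.5 = 2 sts per cm; 127.00 × 2 = 254.00 sts.
Nearest multiple of 7 → 252.
30 inches = 76.20 cm; × 2.6 = 198.12 → 198 rows.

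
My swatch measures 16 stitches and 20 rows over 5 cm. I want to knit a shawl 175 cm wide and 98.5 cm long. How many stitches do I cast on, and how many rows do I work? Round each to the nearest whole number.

Cast on 560 stitches and work 394 rows.

Stitch gauge = 16/5 = 3.2 sts/cm; 175 × 3.2 = 560.00 → 560 sts.
Row gauge = 20/5 = 4 rows/cm; 98.5 × 4 = 394.00 → 394 rows.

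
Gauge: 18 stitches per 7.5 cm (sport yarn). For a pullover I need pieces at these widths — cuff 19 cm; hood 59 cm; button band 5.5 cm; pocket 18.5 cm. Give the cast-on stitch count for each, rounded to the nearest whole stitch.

Rate = 18/7.5 = 2.4 sts per cm.
cuff: 19 × 2.4 = 45.60 → 46.
hood: 59 × 2.4 = 141.60 → 142.
button band: 5.5 × 2.4 = 13.20 → 13.
pocket: 18.5 × 2.4 = 44.40 → 44.

cuff 46; hood 142; button band 13; pocket 44.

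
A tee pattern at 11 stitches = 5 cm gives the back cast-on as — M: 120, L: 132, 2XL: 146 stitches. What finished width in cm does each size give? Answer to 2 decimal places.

11/5 = 2.2 sts per cm.
M: 120 / 2.2 = 54.545 → 54.55 cm.
L: 132 / 2.2 = 60.000 → 60.00 cm.
2XL: 146 / 2.2 = 66.364 → 66.36 cm.

M 54.55 cm; L 60.00 cm; 2XL 66.36 cm.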